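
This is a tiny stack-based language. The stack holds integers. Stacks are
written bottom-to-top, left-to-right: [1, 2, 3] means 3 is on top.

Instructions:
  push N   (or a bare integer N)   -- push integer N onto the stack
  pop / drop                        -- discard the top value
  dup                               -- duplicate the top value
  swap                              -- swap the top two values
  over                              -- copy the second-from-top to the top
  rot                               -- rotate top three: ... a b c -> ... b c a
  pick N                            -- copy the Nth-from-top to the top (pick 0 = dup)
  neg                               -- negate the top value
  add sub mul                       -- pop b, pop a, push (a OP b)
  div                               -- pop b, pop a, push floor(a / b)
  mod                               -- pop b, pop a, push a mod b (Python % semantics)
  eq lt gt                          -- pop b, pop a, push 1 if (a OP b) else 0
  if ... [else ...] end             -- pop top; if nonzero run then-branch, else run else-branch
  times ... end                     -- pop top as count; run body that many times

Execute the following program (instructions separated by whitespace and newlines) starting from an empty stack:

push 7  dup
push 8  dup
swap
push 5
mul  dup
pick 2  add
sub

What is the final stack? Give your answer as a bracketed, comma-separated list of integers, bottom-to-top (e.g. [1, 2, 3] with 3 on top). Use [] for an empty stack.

Answer: [7, 7, 8, -8]

Derivation:
After 'push 7': [7]
After 'dup': [7, 7]
After 'push 8': [7, 7, 8]
After 'dup': [7, 7, 8, 8]
After 'swap': [7, 7, 8, 8]
After 'push 5': [7, 7, 8, 8, 5]
After 'mul': [7, 7, 8, 40]
After 'dup': [7, 7, 8, 40, 40]
After 'pick 2': [7, 7, 8, 40, 40, 8]
After 'add': [7, 7, 8, 40, 48]
After 'sub': [7, 7, 8, -8]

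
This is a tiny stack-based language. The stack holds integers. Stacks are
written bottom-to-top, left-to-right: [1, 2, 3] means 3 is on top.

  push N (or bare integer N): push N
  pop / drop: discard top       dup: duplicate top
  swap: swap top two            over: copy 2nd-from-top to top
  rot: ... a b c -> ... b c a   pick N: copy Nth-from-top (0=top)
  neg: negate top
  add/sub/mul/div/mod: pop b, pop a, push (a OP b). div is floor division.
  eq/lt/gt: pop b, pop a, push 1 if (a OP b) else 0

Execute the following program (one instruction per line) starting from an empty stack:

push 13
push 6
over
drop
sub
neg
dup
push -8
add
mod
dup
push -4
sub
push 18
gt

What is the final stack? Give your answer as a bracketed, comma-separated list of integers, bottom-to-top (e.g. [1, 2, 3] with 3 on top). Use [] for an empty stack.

After 'push 13': [13]
After 'push 6': [13, 6]
After 'over': [13, 6, 13]
After 'drop': [13, 6]
After 'sub': [7]
After 'neg': [-7]
After 'dup': [-7, -7]
After 'push -8': [-7, -7, -8]
After 'add': [-7, -15]
After 'mod': [-7]
After 'dup': [-7, -7]
After 'push -4': [-7, -7, -4]
After 'sub': [-7, -3]
After 'push 18': [-7, -3, 18]
After 'gt': [-7, 0]

Answer: [-7, 0]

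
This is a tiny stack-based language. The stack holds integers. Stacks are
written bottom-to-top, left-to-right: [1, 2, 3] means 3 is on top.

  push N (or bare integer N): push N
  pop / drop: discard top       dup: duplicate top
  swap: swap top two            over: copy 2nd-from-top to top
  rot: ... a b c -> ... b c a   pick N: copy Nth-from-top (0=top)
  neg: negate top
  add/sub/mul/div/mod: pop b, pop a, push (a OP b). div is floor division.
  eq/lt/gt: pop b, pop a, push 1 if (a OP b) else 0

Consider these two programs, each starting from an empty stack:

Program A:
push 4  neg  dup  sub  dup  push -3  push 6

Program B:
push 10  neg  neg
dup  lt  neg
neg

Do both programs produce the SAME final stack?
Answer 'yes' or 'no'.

Program A trace:
  After 'push 4': [4]
  After 'neg': [-4]
  After 'dup': [-4, -4]
  After 'sub': [0]
  After 'dup': [0, 0]
  After 'push -3': [0, 0, -3]
  After 'push 6': [0, 0, -3, 6]
Program A final stack: [0, 0, -3, 6]

Program B trace:
  After 'push 10': [10]
  After 'neg': [-10]
  After 'neg': [10]
  After 'dup': [10, 10]
  After 'lt': [0]
  After 'neg': [0]
  After 'neg': [0]
Program B final stack: [0]
Same: no

Answer: no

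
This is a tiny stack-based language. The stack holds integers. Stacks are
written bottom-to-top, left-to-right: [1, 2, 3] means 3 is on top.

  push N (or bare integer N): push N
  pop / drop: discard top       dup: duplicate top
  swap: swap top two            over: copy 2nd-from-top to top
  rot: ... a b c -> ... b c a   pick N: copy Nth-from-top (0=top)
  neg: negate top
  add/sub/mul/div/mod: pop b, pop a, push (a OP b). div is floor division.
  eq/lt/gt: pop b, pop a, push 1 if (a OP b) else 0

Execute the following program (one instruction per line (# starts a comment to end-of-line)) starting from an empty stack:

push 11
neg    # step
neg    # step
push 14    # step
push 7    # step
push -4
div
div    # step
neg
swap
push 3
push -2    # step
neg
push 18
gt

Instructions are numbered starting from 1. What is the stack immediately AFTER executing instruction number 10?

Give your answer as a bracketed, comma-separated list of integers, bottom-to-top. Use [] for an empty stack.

Step 1 ('push 11'): [11]
Step 2 ('neg'): [-11]
Step 3 ('neg'): [11]
Step 4 ('push 14'): [11, 14]
Step 5 ('push 7'): [11, 14, 7]
Step 6 ('push -4'): [11, 14, 7, -4]
Step 7 ('div'): [11, 14, -2]
Step 8 ('div'): [11, -7]
Step 9 ('neg'): [11, 7]
Step 10 ('swap'): [7, 11]

Answer: [7, 11]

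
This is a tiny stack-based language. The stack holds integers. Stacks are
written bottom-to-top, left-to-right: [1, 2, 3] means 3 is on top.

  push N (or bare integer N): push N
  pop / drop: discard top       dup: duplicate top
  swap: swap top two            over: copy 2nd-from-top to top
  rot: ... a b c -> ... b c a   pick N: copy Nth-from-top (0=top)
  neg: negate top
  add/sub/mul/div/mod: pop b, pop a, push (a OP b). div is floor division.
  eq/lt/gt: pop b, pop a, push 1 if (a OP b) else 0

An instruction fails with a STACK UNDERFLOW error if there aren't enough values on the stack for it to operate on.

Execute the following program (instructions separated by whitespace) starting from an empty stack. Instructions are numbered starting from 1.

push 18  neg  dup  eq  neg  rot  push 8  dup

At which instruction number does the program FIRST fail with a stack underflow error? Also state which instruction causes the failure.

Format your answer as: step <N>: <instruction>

Answer: step 6: rot

Derivation:
Step 1 ('push 18'): stack = [18], depth = 1
Step 2 ('neg'): stack = [-18], depth = 1
Step 3 ('dup'): stack = [-18, -18], depth = 2
Step 4 ('eq'): stack = [1], depth = 1
Step 5 ('neg'): stack = [-1], depth = 1
Step 6 ('rot'): needs 3 value(s) but depth is 1 — STACK UNDERFLOW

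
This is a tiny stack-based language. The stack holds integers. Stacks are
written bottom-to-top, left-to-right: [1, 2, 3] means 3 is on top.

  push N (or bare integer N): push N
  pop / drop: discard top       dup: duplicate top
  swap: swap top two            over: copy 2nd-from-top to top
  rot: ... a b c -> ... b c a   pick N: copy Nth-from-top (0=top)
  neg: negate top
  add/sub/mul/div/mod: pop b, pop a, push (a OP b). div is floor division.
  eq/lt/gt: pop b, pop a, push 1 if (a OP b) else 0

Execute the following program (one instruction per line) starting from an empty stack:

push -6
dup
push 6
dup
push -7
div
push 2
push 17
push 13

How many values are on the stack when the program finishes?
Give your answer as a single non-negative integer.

After 'push -6': stack = [-6] (depth 1)
After 'dup': stack = [-6, -6] (depth 2)
After 'push 6': stack = [-6, -6, 6] (depth 3)
After 'dup': stack = [-6, -6, 6, 6] (depth 4)
After 'push -7': stack = [-6, -6, 6, 6, -7] (depth 5)
After 'div': stack = [-6, -6, 6, -1] (depth 4)
After 'push 2': stack = [-6, -6, 6, -1, 2] (depth 5)
After 'push 17': stack = [-6, -6, 6, -1, 2, 17] (depth 6)
After 'push 13': stack = [-6, -6, 6, -1, 2, 17, 13] (depth 7)

Answer: 7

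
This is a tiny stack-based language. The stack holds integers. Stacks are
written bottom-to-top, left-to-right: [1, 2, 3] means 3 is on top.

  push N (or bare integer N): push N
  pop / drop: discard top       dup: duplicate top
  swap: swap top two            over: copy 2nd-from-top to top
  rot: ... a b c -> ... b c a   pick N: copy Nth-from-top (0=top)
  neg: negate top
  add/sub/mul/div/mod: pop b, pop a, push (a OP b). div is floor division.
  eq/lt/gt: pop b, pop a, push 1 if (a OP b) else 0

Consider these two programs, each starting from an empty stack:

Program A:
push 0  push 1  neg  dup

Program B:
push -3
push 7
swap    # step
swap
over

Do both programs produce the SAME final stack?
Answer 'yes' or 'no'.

Program A trace:
  After 'push 0': [0]
  After 'push 1': [0, 1]
  After 'neg': [0, -1]
  After 'dup': [0, -1, -1]
Program A final stack: [0, -1, -1]

Program B trace:
  After 'push -3': [-3]
  After 'push 7': [-3, 7]
  After 'swap': [7, -3]
  After 'swap': [-3, 7]
  After 'over': [-3, 7, -3]
Program B final stack: [-3, 7, -3]
Same: no

Answer: no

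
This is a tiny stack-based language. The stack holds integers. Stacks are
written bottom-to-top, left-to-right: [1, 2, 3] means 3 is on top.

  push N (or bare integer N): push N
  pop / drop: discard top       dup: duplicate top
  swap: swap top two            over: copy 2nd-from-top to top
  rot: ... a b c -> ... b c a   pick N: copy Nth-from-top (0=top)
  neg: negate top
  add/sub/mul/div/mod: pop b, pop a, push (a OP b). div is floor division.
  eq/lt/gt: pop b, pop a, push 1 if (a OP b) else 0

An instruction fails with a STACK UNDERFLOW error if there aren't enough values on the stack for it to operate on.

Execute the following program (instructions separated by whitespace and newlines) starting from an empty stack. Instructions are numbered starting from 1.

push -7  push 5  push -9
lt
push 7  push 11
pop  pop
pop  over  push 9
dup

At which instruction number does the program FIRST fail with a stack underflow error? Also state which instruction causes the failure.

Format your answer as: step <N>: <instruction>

Answer: step 10: over

Derivation:
Step 1 ('push -7'): stack = [-7], depth = 1
Step 2 ('push 5'): stack = [-7, 5], depth = 2
Step 3 ('push -9'): stack = [-7, 5, -9], depth = 3
Step 4 ('lt'): stack = [-7, 0], depth = 2
Step 5 ('push 7'): stack = [-7, 0, 7], depth = 3
Step 6 ('push 11'): stack = [-7, 0, 7, 11], depth = 4
Step 7 ('pop'): stack = [-7, 0, 7], depth = 3
Step 8 ('pop'): stack = [-7, 0], depth = 2
Step 9 ('pop'): stack = [-7], depth = 1
Step 10 ('over'): needs 2 value(s) but depth is 1 — STACK UNDERFLOW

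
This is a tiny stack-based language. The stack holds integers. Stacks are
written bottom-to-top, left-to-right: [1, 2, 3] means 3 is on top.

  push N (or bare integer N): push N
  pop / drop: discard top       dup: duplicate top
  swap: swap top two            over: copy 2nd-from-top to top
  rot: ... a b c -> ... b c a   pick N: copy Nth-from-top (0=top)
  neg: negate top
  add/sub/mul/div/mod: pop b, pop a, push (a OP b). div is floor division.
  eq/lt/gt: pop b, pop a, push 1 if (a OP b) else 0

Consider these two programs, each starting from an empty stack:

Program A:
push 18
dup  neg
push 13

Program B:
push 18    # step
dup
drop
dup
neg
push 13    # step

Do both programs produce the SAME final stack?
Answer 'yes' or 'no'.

Answer: yes

Derivation:
Program A trace:
  After 'push 18': [18]
  After 'dup': [18, 18]
  After 'neg': [18, -18]
  After 'push 13': [18, -18, 13]
Program A final stack: [18, -18, 13]

Program B trace:
  After 'push 18': [18]
  After 'dup': [18, 18]
  After 'drop': [18]
  After 'dup': [18, 18]
  After 'neg': [18, -18]
  After 'push 13': [18, -18, 13]
Program B final stack: [18, -18, 13]
Same: yes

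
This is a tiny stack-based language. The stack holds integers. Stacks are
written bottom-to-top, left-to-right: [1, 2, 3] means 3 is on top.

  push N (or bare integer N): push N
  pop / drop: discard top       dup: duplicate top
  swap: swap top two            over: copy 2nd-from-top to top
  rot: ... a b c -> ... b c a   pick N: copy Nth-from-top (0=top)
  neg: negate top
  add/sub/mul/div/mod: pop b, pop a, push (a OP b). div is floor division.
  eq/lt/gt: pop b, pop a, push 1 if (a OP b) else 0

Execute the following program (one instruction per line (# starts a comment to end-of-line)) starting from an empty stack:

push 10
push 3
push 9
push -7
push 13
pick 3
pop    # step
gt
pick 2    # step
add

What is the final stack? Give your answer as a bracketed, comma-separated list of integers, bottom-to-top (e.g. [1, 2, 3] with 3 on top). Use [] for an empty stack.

Answer: [10, 3, 9, 3]

Derivation:
After 'push 10': [10]
After 'push 3': [10, 3]
After 'push 9': [10, 3, 9]
After 'push -7': [10, 3, 9, -7]
After 'push 13': [10, 3, 9, -7, 13]
After 'pick 3': [10, 3, 9, -7, 13, 3]
After 'pop': [10, 3, 9, -7, 13]
After 'gt': [10, 3, 9, 0]
After 'pick 2': [10, 3, 9, 0, 3]
After 'add': [10, 3, 9, 3]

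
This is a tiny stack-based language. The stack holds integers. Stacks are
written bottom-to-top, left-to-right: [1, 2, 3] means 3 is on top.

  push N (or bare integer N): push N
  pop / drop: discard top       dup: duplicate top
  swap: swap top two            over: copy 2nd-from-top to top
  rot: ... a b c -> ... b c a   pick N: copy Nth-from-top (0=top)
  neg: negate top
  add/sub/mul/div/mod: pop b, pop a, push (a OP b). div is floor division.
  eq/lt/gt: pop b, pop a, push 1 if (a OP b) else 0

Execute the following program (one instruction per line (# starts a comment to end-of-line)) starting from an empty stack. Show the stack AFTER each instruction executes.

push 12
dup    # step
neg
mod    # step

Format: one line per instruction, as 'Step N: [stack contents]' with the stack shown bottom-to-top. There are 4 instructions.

Step 1: [12]
Step 2: [12, 12]
Step 3: [12, -12]
Step 4: [0]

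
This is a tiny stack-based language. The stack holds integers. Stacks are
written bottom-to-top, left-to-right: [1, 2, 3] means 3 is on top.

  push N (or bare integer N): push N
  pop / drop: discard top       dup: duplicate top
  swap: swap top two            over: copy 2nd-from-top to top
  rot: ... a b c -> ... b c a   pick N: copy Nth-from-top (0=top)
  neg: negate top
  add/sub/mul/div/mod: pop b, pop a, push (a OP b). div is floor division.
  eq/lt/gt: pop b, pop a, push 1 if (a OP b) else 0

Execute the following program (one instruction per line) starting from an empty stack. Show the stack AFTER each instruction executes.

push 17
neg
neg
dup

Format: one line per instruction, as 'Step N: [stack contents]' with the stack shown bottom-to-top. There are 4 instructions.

Step 1: [17]
Step 2: [-17]
Step 3: [17]
Step 4: [17, 17]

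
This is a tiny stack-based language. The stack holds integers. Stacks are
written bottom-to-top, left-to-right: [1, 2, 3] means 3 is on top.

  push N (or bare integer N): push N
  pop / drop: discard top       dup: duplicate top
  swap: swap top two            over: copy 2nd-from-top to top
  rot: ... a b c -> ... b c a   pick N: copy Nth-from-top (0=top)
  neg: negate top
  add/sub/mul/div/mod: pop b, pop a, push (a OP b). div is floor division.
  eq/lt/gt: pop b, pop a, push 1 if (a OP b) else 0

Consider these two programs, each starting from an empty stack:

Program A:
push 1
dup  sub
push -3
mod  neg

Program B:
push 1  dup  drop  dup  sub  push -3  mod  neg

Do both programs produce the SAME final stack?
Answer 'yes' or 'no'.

Program A trace:
  After 'push 1': [1]
  After 'dup': [1, 1]
  After 'sub': [0]
  After 'push -3': [0, -3]
  After 'mod': [0]
  After 'neg': [0]
Program A final stack: [0]

Program B trace:
  After 'push 1': [1]
  After 'dup': [1, 1]
  After 'drop': [1]
  After 'dup': [1, 1]
  After 'sub': [0]
  After 'push -3': [0, -3]
  After 'mod': [0]
  After 'neg': [0]
Program B final stack: [0]
Same: yes

Answer: yes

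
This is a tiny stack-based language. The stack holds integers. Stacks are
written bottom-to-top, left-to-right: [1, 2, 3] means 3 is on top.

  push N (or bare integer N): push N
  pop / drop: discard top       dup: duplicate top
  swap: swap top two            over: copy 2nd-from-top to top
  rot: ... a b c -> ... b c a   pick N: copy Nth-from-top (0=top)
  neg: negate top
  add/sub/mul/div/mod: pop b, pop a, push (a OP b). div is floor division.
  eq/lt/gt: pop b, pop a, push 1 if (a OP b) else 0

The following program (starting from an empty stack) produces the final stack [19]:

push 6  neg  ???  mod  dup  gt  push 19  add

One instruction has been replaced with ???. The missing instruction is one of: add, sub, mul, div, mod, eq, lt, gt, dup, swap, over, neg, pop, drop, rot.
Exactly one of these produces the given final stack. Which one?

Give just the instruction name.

Stack before ???: [-6]
Stack after ???:  [-6, -6]
The instruction that transforms [-6] -> [-6, -6] is: dup

Answer: dup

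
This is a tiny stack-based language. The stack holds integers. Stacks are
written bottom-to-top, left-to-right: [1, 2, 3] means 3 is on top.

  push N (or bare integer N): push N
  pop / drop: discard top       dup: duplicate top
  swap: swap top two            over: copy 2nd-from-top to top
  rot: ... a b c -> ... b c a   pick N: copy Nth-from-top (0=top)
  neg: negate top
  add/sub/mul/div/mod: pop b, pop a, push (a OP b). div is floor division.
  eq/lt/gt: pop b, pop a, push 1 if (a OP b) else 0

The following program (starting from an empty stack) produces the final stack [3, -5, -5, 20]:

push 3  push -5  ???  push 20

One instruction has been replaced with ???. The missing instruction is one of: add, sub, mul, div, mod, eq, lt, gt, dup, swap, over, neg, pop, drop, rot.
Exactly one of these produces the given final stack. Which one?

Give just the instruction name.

Answer: dup

Derivation:
Stack before ???: [3, -5]
Stack after ???:  [3, -5, -5]
The instruction that transforms [3, -5] -> [3, -5, -5] is: dup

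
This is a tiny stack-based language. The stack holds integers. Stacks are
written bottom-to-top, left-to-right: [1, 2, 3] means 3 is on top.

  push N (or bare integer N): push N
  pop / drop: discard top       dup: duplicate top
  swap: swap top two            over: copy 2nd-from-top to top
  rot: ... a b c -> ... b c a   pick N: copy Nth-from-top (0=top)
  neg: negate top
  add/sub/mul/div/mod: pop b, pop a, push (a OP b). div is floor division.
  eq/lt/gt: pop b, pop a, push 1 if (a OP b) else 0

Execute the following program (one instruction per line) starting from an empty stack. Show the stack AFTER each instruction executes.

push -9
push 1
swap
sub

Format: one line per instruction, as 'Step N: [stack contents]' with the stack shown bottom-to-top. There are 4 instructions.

Step 1: [-9]
Step 2: [-9, 1]
Step 3: [1, -9]
Step 4: [10]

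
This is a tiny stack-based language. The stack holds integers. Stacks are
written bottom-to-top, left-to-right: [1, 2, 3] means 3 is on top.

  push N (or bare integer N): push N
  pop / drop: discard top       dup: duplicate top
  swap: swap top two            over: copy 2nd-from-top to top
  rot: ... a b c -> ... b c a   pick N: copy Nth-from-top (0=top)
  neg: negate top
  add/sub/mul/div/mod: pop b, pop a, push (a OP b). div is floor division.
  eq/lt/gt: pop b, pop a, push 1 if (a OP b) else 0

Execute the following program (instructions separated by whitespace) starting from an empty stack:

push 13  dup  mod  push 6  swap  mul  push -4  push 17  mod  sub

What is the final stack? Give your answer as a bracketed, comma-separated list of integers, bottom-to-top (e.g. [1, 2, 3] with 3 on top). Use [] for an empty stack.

Answer: [-13]

Derivation:
After 'push 13': [13]
After 'dup': [13, 13]
After 'mod': [0]
After 'push 6': [0, 6]
After 'swap': [6, 0]
After 'mul': [0]
After 'push -4': [0, -4]
After 'push 17': [0, -4, 17]
After 'mod': [0, 13]
After 'sub': [-13]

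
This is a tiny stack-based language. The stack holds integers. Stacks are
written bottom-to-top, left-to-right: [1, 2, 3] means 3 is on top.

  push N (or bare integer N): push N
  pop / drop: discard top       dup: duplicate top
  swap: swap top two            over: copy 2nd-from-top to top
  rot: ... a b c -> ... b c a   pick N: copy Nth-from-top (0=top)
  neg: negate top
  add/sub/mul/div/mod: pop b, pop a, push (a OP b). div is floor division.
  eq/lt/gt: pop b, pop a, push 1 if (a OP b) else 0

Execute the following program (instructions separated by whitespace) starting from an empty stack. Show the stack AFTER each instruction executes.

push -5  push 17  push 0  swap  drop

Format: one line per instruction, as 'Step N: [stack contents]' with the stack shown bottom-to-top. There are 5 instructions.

Step 1: [-5]
Step 2: [-5, 17]
Step 3: [-5, 17, 0]
Step 4: [-5, 0, 17]
Step 5: [-5, 0]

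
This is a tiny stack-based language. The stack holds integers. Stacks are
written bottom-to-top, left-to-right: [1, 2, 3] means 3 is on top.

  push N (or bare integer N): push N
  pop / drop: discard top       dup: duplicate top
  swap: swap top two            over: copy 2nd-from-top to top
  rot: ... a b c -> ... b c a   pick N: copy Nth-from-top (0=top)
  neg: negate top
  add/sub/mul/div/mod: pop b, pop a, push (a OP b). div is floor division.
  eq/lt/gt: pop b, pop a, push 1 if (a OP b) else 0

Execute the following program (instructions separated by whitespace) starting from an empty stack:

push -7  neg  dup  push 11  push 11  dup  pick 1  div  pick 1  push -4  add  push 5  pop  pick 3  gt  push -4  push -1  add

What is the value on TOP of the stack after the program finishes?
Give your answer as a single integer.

Answer: -5

Derivation:
After 'push -7': [-7]
After 'neg': [7]
After 'dup': [7, 7]
After 'push 11': [7, 7, 11]
After 'push 11': [7, 7, 11, 11]
After 'dup': [7, 7, 11, 11, 11]
After 'pick 1': [7, 7, 11, 11, 11, 11]
After 'div': [7, 7, 11, 11, 1]
After 'pick 1': [7, 7, 11, 11, 1, 11]
After 'push -4': [7, 7, 11, 11, 1, 11, -4]
After 'add': [7, 7, 11, 11, 1, 7]
After 'push 5': [7, 7, 11, 11, 1, 7, 5]
After 'pop': [7, 7, 11, 11, 1, 7]
After 'pick 3': [7, 7, 11, 11, 1, 7, 11]
After 'gt': [7, 7, 11, 11, 1, 0]
After 'push -4': [7, 7, 11, 11, 1, 0, -4]
After 'push -1': [7, 7, 11, 11, 1, 0, -4, -1]
After 'add': [7, 7, 11, 11, 1, 0, -5]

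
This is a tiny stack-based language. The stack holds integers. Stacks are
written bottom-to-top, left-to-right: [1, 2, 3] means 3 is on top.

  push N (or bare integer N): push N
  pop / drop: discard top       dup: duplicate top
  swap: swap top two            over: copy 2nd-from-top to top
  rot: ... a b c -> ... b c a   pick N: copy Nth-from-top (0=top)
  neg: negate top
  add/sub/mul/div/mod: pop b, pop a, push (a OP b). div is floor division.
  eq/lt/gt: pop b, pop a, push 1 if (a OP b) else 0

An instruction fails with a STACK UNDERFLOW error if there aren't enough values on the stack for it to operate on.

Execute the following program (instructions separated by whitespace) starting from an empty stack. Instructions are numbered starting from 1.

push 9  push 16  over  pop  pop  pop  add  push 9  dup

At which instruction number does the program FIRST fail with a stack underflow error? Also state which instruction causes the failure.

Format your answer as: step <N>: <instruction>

Answer: step 7: add

Derivation:
Step 1 ('push 9'): stack = [9], depth = 1
Step 2 ('push 16'): stack = [9, 16], depth = 2
Step 3 ('over'): stack = [9, 16, 9], depth = 3
Step 4 ('pop'): stack = [9, 16], depth = 2
Step 5 ('pop'): stack = [9], depth = 1
Step 6 ('pop'): stack = [], depth = 0
Step 7 ('add'): needs 2 value(s) but depth is 0 — STACK UNDERFLOW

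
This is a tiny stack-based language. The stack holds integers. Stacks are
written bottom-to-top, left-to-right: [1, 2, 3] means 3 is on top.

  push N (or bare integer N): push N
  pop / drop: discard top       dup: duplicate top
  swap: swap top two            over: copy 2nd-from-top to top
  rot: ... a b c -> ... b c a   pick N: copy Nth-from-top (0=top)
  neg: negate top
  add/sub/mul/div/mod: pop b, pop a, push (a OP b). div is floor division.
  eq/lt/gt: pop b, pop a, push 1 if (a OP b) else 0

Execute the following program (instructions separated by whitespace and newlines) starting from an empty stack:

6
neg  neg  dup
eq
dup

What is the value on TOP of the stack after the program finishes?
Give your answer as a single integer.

After 'push 6': [6]
After 'neg': [-6]
After 'neg': [6]
After 'dup': [6, 6]
After 'eq': [1]
After 'dup': [1, 1]

Answer: 1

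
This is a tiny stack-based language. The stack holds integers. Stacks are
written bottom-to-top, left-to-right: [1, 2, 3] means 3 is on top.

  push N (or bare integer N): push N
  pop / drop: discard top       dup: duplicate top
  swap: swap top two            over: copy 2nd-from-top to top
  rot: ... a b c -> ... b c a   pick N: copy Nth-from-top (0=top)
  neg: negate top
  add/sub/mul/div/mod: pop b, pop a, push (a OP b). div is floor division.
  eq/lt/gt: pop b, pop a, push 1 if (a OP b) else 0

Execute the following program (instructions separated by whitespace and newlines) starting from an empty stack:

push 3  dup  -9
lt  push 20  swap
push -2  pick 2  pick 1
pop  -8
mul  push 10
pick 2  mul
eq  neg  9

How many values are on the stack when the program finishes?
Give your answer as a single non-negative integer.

After 'push 3': stack = [3] (depth 1)
After 'dup': stack = [3, 3] (depth 2)
After 'push -9': stack = [3, 3, -9] (depth 3)
After 'lt': stack = [3, 0] (depth 2)
After 'push 20': stack = [3, 0, 20] (depth 3)
After 'swap': stack = [3, 20, 0] (depth 3)
After 'push -2': stack = [3, 20, 0, -2] (depth 4)
After 'pick 2': stack = [3, 20, 0, -2, 20] (depth 5)
After 'pick 1': stack = [3, 20, 0, -2, 20, -2] (depth 6)
After 'pop': stack = [3, 20, 0, -2, 20] (depth 5)
After 'push -8': stack = [3, 20, 0, -2, 20, -8] (depth 6)
After 'mul': stack = [3, 20, 0, -2, -160] (depth 5)
After 'push 10': stack = [3, 20, 0, -2, -160, 10] (depth 6)
After 'pick 2': stack = [3, 20, 0, -2, -160, 10, -2] (depth 7)
After 'mul': stack = [3, 20, 0, -2, -160, -20] (depth 6)
After 'eq': stack = [3, 20, 0, -2, 0] (depth 5)
After 'neg': stack = [3, 20, 0, -2, 0] (depth 5)
After 'push 9': stack = [3, 20, 0, -2, 0, 9] (depth 6)

Answer: 6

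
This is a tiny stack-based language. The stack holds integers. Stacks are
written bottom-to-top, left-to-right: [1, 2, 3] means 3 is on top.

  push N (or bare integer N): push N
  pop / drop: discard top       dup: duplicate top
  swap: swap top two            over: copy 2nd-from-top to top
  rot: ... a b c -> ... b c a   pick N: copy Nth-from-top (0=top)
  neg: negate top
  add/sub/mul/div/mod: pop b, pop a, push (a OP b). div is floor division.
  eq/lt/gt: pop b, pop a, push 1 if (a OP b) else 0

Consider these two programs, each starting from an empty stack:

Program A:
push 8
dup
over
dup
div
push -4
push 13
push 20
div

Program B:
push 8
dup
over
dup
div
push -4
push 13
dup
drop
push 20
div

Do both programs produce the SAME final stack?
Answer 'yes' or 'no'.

Answer: yes

Derivation:
Program A trace:
  After 'push 8': [8]
  After 'dup': [8, 8]
  After 'over': [8, 8, 8]
  After 'dup': [8, 8, 8, 8]
  After 'div': [8, 8, 1]
  After 'push -4': [8, 8, 1, -4]
  After 'push 13': [8, 8, 1, -4, 13]
  After 'push 20': [8, 8, 1, -4, 13, 20]
  After 'div': [8, 8, 1, -4, 0]
Program A final stack: [8, 8, 1, -4, 0]

Program B trace:
  After 'push 8': [8]
  After 'dup': [8, 8]
  After 'over': [8, 8, 8]
  After 'dup': [8, 8, 8, 8]
  After 'div': [8, 8, 1]
  After 'push -4': [8, 8, 1, -4]
  After 'push 13': [8, 8, 1, -4, 13]
  After 'dup': [8, 8, 1, -4, 13, 13]
  After 'drop': [8, 8, 1, -4, 13]
  After 'push 20': [8, 8, 1, -4, 13, 20]
  After 'div': [8, 8, 1, -4, 0]
Program B final stack: [8, 8, 1, -4, 0]
Same: yes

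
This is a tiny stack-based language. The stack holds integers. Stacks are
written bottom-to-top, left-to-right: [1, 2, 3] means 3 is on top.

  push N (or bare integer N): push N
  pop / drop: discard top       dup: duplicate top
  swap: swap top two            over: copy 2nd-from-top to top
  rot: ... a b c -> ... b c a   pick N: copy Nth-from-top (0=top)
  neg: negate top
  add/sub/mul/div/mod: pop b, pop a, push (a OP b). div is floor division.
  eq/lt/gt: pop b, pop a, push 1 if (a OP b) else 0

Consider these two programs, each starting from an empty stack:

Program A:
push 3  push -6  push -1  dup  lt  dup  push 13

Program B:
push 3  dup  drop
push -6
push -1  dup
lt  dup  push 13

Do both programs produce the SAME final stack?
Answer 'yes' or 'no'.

Program A trace:
  After 'push 3': [3]
  After 'push -6': [3, -6]
  After 'push -1': [3, -6, -1]
  After 'dup': [3, -6, -1, -1]
  After 'lt': [3, -6, 0]
  After 'dup': [3, -6, 0, 0]
  After 'push 13': [3, -6, 0, 0, 13]
Program A final stack: [3, -6, 0, 0, 13]

Program B trace:
  After 'push 3': [3]
  After 'dup': [3, 3]
  After 'drop': [3]
  After 'push -6': [3, -6]
  After 'push -1': [3, -6, -1]
  After 'dup': [3, -6, -1, -1]
  After 'lt': [3, -6, 0]
  After 'dup': [3, -6, 0, 0]
  After 'push 13': [3, -6, 0, 0, 13]
Program B final stack: [3, -6, 0, 0, 13]
Same: yes

Answer: yes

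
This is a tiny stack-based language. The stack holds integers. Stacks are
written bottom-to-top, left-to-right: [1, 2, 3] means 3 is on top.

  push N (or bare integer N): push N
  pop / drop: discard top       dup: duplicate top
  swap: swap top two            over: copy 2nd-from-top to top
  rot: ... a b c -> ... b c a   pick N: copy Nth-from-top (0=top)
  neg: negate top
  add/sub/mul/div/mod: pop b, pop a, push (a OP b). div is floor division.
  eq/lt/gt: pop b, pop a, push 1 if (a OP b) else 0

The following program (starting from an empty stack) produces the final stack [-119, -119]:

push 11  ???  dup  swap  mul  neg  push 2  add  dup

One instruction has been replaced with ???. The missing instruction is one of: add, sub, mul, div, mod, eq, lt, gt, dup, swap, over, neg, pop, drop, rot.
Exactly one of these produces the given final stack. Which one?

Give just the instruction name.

Answer: neg

Derivation:
Stack before ???: [11]
Stack after ???:  [-11]
The instruction that transforms [11] -> [-11] is: neg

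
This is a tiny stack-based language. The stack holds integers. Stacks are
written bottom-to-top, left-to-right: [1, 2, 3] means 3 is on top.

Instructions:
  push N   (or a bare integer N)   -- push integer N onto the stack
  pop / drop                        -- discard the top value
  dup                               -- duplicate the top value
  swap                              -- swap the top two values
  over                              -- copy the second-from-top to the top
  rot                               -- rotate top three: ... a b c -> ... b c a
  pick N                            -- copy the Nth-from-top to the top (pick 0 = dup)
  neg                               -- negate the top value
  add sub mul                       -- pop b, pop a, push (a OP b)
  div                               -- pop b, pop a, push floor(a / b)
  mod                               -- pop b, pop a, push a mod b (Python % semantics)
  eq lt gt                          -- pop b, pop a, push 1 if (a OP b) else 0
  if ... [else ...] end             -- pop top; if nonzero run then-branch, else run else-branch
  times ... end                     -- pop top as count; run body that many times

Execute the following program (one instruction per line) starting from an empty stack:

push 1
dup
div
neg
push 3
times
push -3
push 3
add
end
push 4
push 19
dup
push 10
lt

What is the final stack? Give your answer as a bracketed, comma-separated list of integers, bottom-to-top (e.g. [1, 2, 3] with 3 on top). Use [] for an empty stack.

Answer: [-1, 0, 0, 0, 4, 19, 0]

Derivation:
After 'push 1': [1]
After 'dup': [1, 1]
After 'div': [1]
After 'neg': [-1]
After 'push 3': [-1, 3]
After 'times': [-1]
After 'push -3': [-1, -3]
After 'push 3': [-1, -3, 3]
After 'add': [-1, 0]
After 'push -3': [-1, 0, -3]
After 'push 3': [-1, 0, -3, 3]
After 'add': [-1, 0, 0]
After 'push -3': [-1, 0, 0, -3]
After 'push 3': [-1, 0, 0, -3, 3]
After 'add': [-1, 0, 0, 0]
After 'push 4': [-1, 0, 0, 0, 4]
After 'push 19': [-1, 0, 0, 0, 4, 19]
After 'dup': [-1, 0, 0, 0, 4, 19, 19]
After 'push 10': [-1, 0, 0, 0, 4, 19, 19, 10]
After 'lt': [-1, 0, 0, 0, 4, 19, 0]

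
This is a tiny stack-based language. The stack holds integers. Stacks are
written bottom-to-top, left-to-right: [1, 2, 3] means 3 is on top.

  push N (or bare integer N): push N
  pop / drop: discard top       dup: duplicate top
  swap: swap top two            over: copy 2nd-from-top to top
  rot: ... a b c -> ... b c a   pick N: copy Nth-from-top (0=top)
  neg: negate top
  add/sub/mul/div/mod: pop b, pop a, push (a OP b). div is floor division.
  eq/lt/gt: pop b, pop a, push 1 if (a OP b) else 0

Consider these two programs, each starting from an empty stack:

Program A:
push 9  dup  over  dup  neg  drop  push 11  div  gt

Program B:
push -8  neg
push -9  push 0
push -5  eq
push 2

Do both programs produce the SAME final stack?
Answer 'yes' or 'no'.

Program A trace:
  After 'push 9': [9]
  After 'dup': [9, 9]
  After 'over': [9, 9, 9]
  After 'dup': [9, 9, 9, 9]
  After 'neg': [9, 9, 9, -9]
  After 'drop': [9, 9, 9]
  After 'push 11': [9, 9, 9, 11]
  After 'div': [9, 9, 0]
  After 'gt': [9, 1]
Program A final stack: [9, 1]

Program B trace:
  After 'push -8': [-8]
  After 'neg': [8]
  After 'push -9': [8, -9]
  After 'push 0': [8, -9, 0]
  After 'push -5': [8, -9, 0, -5]
  After 'eq': [8, -9, 0]
  After 'push 2': [8, -9, 0, 2]
Program B final stack: [8, -9, 0, 2]
Same: no

Answer: no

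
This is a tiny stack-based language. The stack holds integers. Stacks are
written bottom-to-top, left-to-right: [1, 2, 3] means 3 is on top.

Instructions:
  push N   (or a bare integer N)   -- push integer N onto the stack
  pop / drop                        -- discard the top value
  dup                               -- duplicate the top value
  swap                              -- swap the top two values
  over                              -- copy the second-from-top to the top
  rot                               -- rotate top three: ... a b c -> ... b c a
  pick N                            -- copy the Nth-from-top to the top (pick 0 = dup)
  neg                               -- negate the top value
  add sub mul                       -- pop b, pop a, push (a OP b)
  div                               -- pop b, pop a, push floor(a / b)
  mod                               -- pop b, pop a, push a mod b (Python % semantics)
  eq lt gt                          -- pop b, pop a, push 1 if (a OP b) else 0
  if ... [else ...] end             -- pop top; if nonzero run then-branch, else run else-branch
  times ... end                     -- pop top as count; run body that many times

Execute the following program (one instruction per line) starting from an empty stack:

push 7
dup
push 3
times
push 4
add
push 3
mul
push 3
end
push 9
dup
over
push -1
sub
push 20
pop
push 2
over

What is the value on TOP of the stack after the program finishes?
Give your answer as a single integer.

After 'push 7': [7]
After 'dup': [7, 7]
After 'push 3': [7, 7, 3]
After 'times': [7, 7]
After 'push 4': [7, 7, 4]
After 'add': [7, 11]
After 'push 3': [7, 11, 3]
After 'mul': [7, 33]
After 'push 3': [7, 33, 3]
After 'push 4': [7, 33, 3, 4]
  ...
After 'push 3': [7, 33, 21, 21, 3]
After 'push 9': [7, 33, 21, 21, 3, 9]
After 'dup': [7, 33, 21, 21, 3, 9, 9]
After 'over': [7, 33, 21, 21, 3, 9, 9, 9]
After 'push -1': [7, 33, 21, 21, 3, 9, 9, 9, -1]
After 'sub': [7, 33, 21, 21, 3, 9, 9, 10]
After 'push 20': [7, 33, 21, 21, 3, 9, 9, 10, 20]
After 'pop': [7, 33, 21, 21, 3, 9, 9, 10]
After 'push 2': [7, 33, 21, 21, 3, 9, 9, 10, 2]
After 'over': [7, 33, 21, 21, 3, 9, 9, 10, 2, 10]

Answer: 10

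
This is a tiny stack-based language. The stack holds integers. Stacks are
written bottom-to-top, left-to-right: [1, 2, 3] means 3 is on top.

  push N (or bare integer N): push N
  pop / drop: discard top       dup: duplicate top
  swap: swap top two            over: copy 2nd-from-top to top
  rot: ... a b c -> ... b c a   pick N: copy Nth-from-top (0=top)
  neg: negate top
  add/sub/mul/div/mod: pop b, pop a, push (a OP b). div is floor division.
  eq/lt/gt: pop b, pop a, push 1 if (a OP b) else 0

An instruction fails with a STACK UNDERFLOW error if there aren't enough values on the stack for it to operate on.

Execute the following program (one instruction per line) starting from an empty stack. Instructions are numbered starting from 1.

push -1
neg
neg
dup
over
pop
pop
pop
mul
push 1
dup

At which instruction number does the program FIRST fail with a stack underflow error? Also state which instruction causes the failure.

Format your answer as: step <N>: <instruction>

Step 1 ('push -1'): stack = [-1], depth = 1
Step 2 ('neg'): stack = [1], depth = 1
Step 3 ('neg'): stack = [-1], depth = 1
Step 4 ('dup'): stack = [-1, -1], depth = 2
Step 5 ('over'): stack = [-1, -1, -1], depth = 3
Step 6 ('pop'): stack = [-1, -1], depth = 2
Step 7 ('pop'): stack = [-1], depth = 1
Step 8 ('pop'): stack = [], depth = 0
Step 9 ('mul'): needs 2 value(s) but depth is 0 — STACK UNDERFLOW

Answer: step 9: mul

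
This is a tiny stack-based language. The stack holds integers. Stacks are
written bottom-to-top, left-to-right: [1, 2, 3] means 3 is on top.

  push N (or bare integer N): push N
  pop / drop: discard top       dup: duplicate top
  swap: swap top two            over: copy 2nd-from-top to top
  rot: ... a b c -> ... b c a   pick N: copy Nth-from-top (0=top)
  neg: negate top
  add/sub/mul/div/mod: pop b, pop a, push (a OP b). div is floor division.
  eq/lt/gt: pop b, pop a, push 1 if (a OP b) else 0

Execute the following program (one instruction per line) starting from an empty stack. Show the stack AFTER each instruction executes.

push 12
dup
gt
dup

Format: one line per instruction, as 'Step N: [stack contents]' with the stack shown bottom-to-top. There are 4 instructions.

Step 1: [12]
Step 2: [12, 12]
Step 3: [0]
Step 4: [0, 0]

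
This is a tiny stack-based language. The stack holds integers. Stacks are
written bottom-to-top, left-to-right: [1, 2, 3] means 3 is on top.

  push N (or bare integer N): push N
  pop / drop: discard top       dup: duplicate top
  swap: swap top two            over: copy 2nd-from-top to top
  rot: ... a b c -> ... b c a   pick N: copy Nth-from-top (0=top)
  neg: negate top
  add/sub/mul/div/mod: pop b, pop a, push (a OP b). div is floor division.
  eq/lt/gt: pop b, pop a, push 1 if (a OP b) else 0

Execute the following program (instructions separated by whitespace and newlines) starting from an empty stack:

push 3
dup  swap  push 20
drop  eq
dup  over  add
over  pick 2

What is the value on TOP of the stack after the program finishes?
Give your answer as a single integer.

Answer: 1

Derivation:
After 'push 3': [3]
After 'dup': [3, 3]
After 'swap': [3, 3]
After 'push 20': [3, 3, 20]
After 'drop': [3, 3]
After 'eq': [1]
After 'dup': [1, 1]
After 'over': [1, 1, 1]
After 'add': [1, 2]
After 'over': [1, 2, 1]
After 'pick 2': [1, 2, 1, 1]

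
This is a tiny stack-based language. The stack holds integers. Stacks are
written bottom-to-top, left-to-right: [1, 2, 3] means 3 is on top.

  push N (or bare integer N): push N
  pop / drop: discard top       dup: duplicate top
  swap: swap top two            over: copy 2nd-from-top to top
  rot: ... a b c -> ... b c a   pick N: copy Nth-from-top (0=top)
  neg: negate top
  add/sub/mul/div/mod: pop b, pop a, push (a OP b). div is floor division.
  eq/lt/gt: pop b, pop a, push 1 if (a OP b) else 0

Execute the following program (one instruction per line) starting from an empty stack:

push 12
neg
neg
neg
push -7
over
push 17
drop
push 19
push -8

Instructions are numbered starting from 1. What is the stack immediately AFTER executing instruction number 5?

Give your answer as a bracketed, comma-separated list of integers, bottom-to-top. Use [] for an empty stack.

Step 1 ('push 12'): [12]
Step 2 ('neg'): [-12]
Step 3 ('neg'): [12]
Step 4 ('neg'): [-12]
Step 5 ('push -7'): [-12, -7]

Answer: [-12, -7]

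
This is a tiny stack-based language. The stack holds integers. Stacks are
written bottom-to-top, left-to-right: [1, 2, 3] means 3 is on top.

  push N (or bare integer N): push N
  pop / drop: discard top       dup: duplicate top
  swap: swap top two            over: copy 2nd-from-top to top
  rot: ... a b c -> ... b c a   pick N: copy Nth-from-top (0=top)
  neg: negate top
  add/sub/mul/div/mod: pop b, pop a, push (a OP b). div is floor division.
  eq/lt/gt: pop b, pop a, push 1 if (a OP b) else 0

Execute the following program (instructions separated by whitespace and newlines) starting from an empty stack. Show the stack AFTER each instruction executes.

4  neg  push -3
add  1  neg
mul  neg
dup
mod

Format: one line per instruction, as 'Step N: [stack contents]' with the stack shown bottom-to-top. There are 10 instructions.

Step 1: [4]
Step 2: [-4]
Step 3: [-4, -3]
Step 4: [-7]
Step 5: [-7, 1]
Step 6: [-7, -1]
Step 7: [7]
Step 8: [-7]
Step 9: [-7, -7]
Step 10: [0]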